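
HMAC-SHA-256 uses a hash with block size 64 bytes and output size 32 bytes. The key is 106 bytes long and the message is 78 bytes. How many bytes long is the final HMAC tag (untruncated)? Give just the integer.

The tag is one SHA-256 digest: 32 bytes.

32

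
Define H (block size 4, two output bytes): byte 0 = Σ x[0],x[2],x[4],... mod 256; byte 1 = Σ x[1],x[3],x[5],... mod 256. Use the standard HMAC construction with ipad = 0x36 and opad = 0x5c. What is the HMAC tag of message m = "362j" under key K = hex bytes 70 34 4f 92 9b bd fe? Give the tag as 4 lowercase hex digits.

69c6

Key hex bytes 70 34 4f 92 9b bd fe is 7 bytes > B = 4, so hash it first: H(key) = 58 83, then zero-pad to 4 bytes: K' = 58 83 00 00.
K' ⊕ ipad = 6e b5 36 36.  K' ⊕ opad = 04 df 5c 5c.
Inner input = (K'⊕ipad) ∥ m = 6e b5 36 36 ∥ 33 36 32 6a.
Inner hash: even-index sum = 265 mod 256 = 9; odd-index sum = 395 mod 256 = 139 → 09 8b.
Outer input = (K'⊕opad) ∥ inner = 04 df 5c 5c ∥ 09 8b.
Outer hash (tag): even-index sum = 105 mod 256 = 105; odd-index sum = 454 mod 256 = 198 → 69 c6.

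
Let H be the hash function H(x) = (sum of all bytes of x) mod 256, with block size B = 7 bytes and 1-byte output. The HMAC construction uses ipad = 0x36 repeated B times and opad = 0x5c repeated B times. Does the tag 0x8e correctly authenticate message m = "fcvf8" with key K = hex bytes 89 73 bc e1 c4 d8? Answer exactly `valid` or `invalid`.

Key hex bytes 89 73 bc e1 c4 d8 is 6 bytes ≤ B = 7; zero-pad to 7 bytes: K' = 89 73 bc e1 c4 d8 00.
K' ⊕ ipad = bf 45 8a d7 f2 ee 36; K' ⊕ opad = d5 2f e0 bd 98 84 5c.
Inner hash: sum = 191+69+138+215+242+238+54+102+99+118+102+56 = 1624; mod 256 = 88 → 58.
Outer hash (recomputed tag): sum = 213+47+224+189+152+132+92+88 = 1137; mod 256 = 113 → 71.
Recomputed tag = 71; claimed = 8e → mismatch.

invalid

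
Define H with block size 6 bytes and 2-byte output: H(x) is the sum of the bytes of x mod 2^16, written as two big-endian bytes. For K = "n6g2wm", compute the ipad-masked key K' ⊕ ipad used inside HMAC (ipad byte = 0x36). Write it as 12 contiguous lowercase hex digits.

Key "n6g2wm" = 6e 36 67 32 77 6d is exactly B = 6 bytes: K' = 6e 36 67 32 77 6d.
XOR each byte with 0x36: 6e⊕36=58, 36⊕36=00, 67⊕36=51, 32⊕36=04, 77⊕36=41, 6d⊕36=5b.

58005104415b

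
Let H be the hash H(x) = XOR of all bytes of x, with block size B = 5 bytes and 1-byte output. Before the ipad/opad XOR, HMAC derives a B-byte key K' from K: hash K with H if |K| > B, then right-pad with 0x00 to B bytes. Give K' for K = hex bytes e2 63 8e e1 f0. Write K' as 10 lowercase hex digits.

e2638ee1f0

Key hex bytes e2 63 8e e1 f0 is exactly B = 5 bytes: K' = e2 63 8e e1 f0.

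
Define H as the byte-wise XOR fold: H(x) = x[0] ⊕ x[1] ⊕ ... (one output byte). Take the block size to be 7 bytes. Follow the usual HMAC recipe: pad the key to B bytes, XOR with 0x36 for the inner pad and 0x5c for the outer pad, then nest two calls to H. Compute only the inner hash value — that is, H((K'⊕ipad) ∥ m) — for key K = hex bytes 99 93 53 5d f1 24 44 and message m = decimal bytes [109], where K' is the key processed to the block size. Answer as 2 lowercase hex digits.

ce

Key hex bytes 99 93 53 5d f1 24 44 is exactly B = 7 bytes: K' = 99 93 53 5d f1 24 44.
K' ⊕ ipad = af a5 65 6b c7 12 72.
Inner input = af a5 65 6b c7 12 72 ∥ 6d.
Inner hash: XOR af⊕a5⊕65⊕6b⊕c7⊕12⊕72⊕6d = ce.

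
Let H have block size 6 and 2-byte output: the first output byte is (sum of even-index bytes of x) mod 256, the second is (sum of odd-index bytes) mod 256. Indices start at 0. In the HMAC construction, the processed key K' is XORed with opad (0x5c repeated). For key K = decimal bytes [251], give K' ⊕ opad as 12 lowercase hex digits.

Key decimal bytes [251] = fb is 1 byte ≤ B = 6; zero-pad to 6 bytes: K' = fb 00 00 00 00 00.
XOR each byte with 0x5c: fb⊕5c=a7, 00⊕5c=5c, 00⊕5c=5c, 00⊕5c=5c, 00⊕5c=5c, 00⊕5c=5c.

a75c5c5c5c5c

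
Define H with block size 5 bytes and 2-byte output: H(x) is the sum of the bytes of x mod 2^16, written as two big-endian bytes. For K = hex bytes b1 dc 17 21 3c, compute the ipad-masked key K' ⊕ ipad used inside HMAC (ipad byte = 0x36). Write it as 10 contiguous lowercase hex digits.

Key hex bytes b1 dc 17 21 3c is exactly B = 5 bytes: K' = b1 dc 17 21 3c.
XOR each byte with 0x36: b1⊕36=87, dc⊕36=ea, 17⊕36=21, 21⊕36=17, 3c⊕36=0a.

87ea21170a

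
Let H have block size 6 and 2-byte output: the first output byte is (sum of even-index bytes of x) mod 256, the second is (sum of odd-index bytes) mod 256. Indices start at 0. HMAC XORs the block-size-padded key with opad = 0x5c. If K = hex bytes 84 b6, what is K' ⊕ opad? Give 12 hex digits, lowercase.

Key hex bytes 84 b6 is 2 bytes ≤ B = 6; zero-pad to 6 bytes: K' = 84 b6 00 00 00 00.
XOR each byte with 0x5c: 84⊕5c=d8, b6⊕5c=ea, 00⊕5c=5c, 00⊕5c=5c, 00⊕5c=5c, 00⊕5c=5c.

d8ea5c5c5c5c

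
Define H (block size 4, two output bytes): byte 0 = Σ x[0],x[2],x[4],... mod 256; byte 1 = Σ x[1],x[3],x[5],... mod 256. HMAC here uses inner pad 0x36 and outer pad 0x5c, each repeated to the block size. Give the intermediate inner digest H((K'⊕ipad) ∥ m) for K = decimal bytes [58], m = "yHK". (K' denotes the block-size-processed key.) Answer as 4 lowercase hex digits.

Key decimal bytes [58] = 3a is 1 byte ≤ B = 4; zero-pad to 4 bytes: K' = 3a 00 00 00.
K' ⊕ ipad = 0c 36 36 36.
Inner input = 0c 36 36 36 ∥ 79 48 4b.
Inner hash: even-index sum = 262 mod 256 = 6; odd-index sum = 180 mod 256 = 180 → 06 b4.

06b4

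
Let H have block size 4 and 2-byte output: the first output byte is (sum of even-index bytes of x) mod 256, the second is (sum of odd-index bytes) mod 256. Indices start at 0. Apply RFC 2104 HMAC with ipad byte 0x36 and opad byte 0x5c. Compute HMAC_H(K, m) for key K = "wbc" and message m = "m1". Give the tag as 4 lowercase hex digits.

6d55

Key "wbc" = 77 62 63 is 3 bytes ≤ B = 4; zero-pad to 4 bytes: K' = 77 62 63 00.
K' ⊕ ipad = 41 54 55 36.  K' ⊕ opad = 2b 3e 3f 5c.
Inner input = (K'⊕ipad) ∥ m = 41 54 55 36 ∥ 6d 31.
Inner hash: even-index sum = 259 mod 256 = 3; odd-index sum = 187 mod 256 = 187 → 03 bb.
Outer input = (K'⊕opad) ∥ inner = 2b 3e 3f 5c ∥ 03 bb.
Outer hash (tag): even-index sum = 109 mod 256 = 109; odd-index sum = 341 mod 256 = 85 → 6d 55.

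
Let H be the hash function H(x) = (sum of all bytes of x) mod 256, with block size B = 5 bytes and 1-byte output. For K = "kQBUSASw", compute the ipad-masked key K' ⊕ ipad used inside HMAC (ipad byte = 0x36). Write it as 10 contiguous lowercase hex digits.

Key "kQBUSASw" = 6b 51 42 55 53 41 53 77 is 8 bytes > B = 5, so hash it first: H(key) = b1, then zero-pad to 5 bytes: K' = b1 00 00 00 00.
XOR each byte with 0x36: b1⊕36=87, 00⊕36=36, 00⊕36=36, 00⊕36=36, 00⊕36=36.

8736363636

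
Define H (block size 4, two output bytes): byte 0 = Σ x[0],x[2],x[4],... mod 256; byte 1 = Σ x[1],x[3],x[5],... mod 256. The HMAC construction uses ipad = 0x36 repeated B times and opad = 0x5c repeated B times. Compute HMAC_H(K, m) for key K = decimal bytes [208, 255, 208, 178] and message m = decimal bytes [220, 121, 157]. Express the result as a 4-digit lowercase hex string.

5d57

Key decimal bytes [208, 255, 208, 178] = d0 ff d0 b2 is exactly B = 4 bytes: K' = d0 ff d0 b2.
K' ⊕ ipad = e6 c9 e6 84.  K' ⊕ opad = 8c a3 8c ee.
Inner input = (K'⊕ipad) ∥ m = e6 c9 e6 84 ∥ dc 79 9d.
Inner hash: even-index sum = 837 mod 256 = 69; odd-index sum = 454 mod 256 = 198 → 45 c6.
Outer input = (K'⊕opad) ∥ inner = 8c a3 8c ee ∥ 45 c6.
Outer hash (tag): even-index sum = 349 mod 256 = 93; odd-index sum = 599 mod 256 = 87 → 5d 57.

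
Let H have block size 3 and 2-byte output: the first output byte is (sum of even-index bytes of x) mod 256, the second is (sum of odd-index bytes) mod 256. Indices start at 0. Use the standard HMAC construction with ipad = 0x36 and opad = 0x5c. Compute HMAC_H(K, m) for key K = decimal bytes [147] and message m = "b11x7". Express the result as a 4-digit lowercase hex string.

Key decimal bytes [147] = 93 is 1 byte ≤ B = 3; zero-pad to 3 bytes: K' = 93 00 00.
K' ⊕ ipad = a5 36 36.  K' ⊕ opad = cf 5c 5c.
Inner input = (K'⊕ipad) ∥ m = a5 36 36 ∥ 62 31 31 78 37.
Inner hash: even-index sum = 388 mod 256 = 132; odd-index sum = 256 mod 256 = 0 → 84 00.
Outer input = (K'⊕opad) ∥ inner = cf 5c 5c ∥ 84 00.
Outer hash (tag): even-index sum = 299 mod 256 = 43; odd-index sum = 224 mod 256 = 224 → 2b e0.

2be0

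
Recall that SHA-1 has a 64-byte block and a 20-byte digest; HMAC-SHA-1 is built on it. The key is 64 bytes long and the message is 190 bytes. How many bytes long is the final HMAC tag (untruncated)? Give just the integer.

The tag is one SHA-1 digest: 20 bytes.

20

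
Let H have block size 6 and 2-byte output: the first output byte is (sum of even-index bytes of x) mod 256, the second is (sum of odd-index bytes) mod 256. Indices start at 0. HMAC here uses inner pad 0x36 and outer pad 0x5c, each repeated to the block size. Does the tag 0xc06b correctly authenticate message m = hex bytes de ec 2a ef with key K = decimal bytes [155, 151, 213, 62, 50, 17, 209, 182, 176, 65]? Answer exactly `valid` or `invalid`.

Key decimal bytes [155, 151, 213, 62, 50, 17, 209, 182, 176, 65] = 9b 97 d5 3e 32 11 d1 b6 b0 41 is 10 bytes > B = 6, so hash it first: H(key) = 23 dd, then zero-pad to 6 bytes: K' = 23 dd 00 00 00 00.
K' ⊕ ipad = 15 eb 36 36 36 36; K' ⊕ opad = 7f 81 5c 5c 5c 5c.
Inner hash: even-index sum = 393 mod 256 = 137; odd-index sum = 818 mod 256 = 50 → 89 32.
Outer hash (recomputed tag): even-index sum = 448 mod 256 = 192; odd-index sum = 363 mod 256 = 107 → c0 6b.
Recomputed tag = c06b; claimed = c06b → match.

valid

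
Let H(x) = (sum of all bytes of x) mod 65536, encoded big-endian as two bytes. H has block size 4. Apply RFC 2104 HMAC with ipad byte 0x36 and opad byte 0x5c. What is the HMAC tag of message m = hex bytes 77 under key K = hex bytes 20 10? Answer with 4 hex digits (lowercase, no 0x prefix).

01a0

Key hex bytes 20 10 is 2 bytes ≤ B = 4; zero-pad to 4 bytes: K' = 20 10 00 00.
K' ⊕ ipad = 16 26 36 36.  K' ⊕ opad = 7c 4c 5c 5c.
Inner input = (K'⊕ipad) ∥ m = 16 26 36 36 ∥ 77.
Inner hash: sum = 22+38+54+54+119 = 287 → 01 1f.
Outer input = (K'⊕opad) ∥ inner = 7c 4c 5c 5c ∥ 01 1f.
Outer hash (tag): sum = 124+76+92+92+1+31 = 416 → 01 a0.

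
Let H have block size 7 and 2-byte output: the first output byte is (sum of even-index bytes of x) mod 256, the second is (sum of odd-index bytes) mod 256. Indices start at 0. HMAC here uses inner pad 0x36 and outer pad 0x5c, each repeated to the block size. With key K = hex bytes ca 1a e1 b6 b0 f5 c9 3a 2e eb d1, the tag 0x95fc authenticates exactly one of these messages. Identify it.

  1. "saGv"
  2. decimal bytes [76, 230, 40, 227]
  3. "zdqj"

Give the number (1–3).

Key hex bytes ca 1a e1 b6 b0 f5 c9 3a 2e eb d1 is 11 bytes > B = 7, so hash it first: H(key) = 23 ea, then zero-pad to 7 bytes: K' = 23 ea 00 00 00 00 00.
K' ⊕ ipad = 15 dc 36 36 36 36 36; K' ⊕ opad = 7f b6 5c 5c 5c 5c 5c.
m1: inner = H(15 dc 36 36 36 36 36 73 61 47 76) = 8e 02; tag = H(7f b6 5c 5c 5c 5c 5c 8e 02) = 95fc ← matches
m2: inner = H(15 dc 36 36 36 36 36 4c e6 28 e3) = 80 bc; tag = H(7f b6 5c 5c 5c 5c 5c 80 bc) = 4fee
m3: inner = H(15 dc 36 36 36 36 36 7a 64 71 6a) = 85 33; tag = H(7f b6 5c 5c 5c 5c 5c 85 33) = c6f3

1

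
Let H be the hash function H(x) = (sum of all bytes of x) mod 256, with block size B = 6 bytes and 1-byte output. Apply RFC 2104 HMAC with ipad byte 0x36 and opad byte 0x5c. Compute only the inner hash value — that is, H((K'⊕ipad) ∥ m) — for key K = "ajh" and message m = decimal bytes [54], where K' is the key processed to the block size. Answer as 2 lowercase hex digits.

Key "ajh" = 61 6a 68 is 3 bytes ≤ B = 6; zero-pad to 6 bytes: K' = 61 6a 68 00 00 00.
K' ⊕ ipad = 57 5c 5e 36 36 36.
Inner input = 57 5c 5e 36 36 36 ∥ 36.
Inner hash: sum = 87+92+94+54+54+54+54 = 489; mod 256 = 233 → e9.

e9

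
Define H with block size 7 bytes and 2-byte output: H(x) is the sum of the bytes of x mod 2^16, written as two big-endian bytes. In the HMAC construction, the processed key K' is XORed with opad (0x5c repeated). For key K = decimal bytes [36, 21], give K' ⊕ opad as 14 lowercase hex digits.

78495c5c5c5c5c

Key decimal bytes [36, 21] = 24 15 is 2 bytes ≤ B = 7; zero-pad to 7 bytes: K' = 24 15 00 00 00 00 00.
XOR each byte with 0x5c: 24⊕5c=78, 15⊕5c=49, 00⊕5c=5c, 00⊕5c=5c, 00⊕5c=5c, 00⊕5c=5c, 00⊕5c=5c.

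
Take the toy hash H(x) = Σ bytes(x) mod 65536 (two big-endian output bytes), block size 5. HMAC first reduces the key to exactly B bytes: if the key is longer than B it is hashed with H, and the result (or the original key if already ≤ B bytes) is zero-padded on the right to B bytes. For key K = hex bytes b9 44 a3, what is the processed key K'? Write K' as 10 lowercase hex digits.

b944a30000

Key hex bytes b9 44 a3 is 3 bytes ≤ B = 5; zero-pad to 5 bytes: K' = b9 44 a3 00 00.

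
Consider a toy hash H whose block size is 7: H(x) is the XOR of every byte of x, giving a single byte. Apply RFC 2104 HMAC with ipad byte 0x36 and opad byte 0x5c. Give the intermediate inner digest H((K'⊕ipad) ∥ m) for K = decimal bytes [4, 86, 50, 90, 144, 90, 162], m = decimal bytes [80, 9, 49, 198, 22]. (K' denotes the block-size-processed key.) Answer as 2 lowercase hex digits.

dc

Key decimal bytes [4, 86, 50, 90, 144, 90, 162] = 04 56 32 5a 90 5a a2 is exactly B = 7 bytes: K' = 04 56 32 5a 90 5a a2.
K' ⊕ ipad = 32 60 04 6c a6 6c 94.
Inner input = 32 60 04 6c a6 6c 94 ∥ 50 09 31 c6 16.
Inner hash: XOR 32⊕60⊕04⊕6c⊕a6⊕6c⊕94⊕50⊕09⊕31⊕c6⊕16 = dc.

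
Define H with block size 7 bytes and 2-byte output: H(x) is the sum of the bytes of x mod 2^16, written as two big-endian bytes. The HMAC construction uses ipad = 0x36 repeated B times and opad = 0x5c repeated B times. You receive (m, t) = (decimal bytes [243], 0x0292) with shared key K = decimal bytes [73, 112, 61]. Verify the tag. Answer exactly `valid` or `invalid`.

invalid

Key decimal bytes [73, 112, 61] = 49 70 3d is 3 bytes ≤ B = 7; zero-pad to 7 bytes: K' = 49 70 3d 00 00 00 00.
K' ⊕ ipad = 7f 46 0b 36 36 36 36; K' ⊕ opad = 15 2c 61 5c 5c 5c 5c.
Inner hash: sum = 127+70+11+54+54+54+54+243 = 667 → 02 9b.
Outer hash (recomputed tag): sum = 21+44+97+92+92+92+92+2+155 = 687 → 02 af.
Recomputed tag = 02af; claimed = 0292 → mismatch.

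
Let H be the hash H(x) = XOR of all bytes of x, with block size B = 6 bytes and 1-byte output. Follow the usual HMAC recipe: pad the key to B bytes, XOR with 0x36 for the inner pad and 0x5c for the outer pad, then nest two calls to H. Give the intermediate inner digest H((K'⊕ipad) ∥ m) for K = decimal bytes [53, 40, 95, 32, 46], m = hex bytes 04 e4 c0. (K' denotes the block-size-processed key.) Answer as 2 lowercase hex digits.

6c

Key decimal bytes [53, 40, 95, 32, 46] = 35 28 5f 20 2e is 5 bytes ≤ B = 6; zero-pad to 6 bytes: K' = 35 28 5f 20 2e 00.
K' ⊕ ipad = 03 1e 69 16 18 36.
Inner input = 03 1e 69 16 18 36 ∥ 04 e4 c0.
Inner hash: XOR 03⊕1e⊕69⊕16⊕18⊕36⊕04⊕e4⊕c0 = 6c.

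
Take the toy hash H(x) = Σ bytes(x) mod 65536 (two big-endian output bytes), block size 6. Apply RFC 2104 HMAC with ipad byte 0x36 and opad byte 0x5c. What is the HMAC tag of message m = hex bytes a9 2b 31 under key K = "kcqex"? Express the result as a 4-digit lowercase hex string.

Key "kcqex" = 6b 63 71 65 78 is 5 bytes ≤ B = 6; zero-pad to 6 bytes: K' = 6b 63 71 65 78 00.
K' ⊕ ipad = 5d 55 47 53 4e 36.  K' ⊕ opad = 37 3f 2d 39 24 5c.
Inner input = (K'⊕ipad) ∥ m = 5d 55 47 53 4e 36 ∥ a9 2b 31.
Inner hash: sum = 93+85+71+83+78+54+169+43+49 = 725 → 02 d5.
Outer input = (K'⊕opad) ∥ inner = 37 3f 2d 39 24 5c ∥ 02 d5.
Outer hash (tag): sum = 55+63+45+57+36+92+2+213 = 563 → 02 33.

0233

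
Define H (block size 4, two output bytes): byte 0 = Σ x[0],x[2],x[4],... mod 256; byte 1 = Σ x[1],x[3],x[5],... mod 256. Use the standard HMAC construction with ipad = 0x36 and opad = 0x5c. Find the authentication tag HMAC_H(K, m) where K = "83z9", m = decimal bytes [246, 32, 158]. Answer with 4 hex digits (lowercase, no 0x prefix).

Key "83z9" = 38 33 7a 39 is exactly B = 4 bytes: K' = 38 33 7a 39.
K' ⊕ ipad = 0e 05 4c 0f.  K' ⊕ opad = 64 6f 26 65.
Inner input = (K'⊕ipad) ∥ m = 0e 05 4c 0f ∥ f6 20 9e.
Inner hash: even-index sum = 494 mod 256 = 238; odd-index sum = 52 mod 256 = 52 → ee 34.
Outer input = (K'⊕opad) ∥ inner = 64 6f 26 65 ∥ ee 34.
Outer hash (tag): even-index sum = 376 mod 256 = 120; odd-index sum = 264 mod 256 = 8 → 78 08.

7808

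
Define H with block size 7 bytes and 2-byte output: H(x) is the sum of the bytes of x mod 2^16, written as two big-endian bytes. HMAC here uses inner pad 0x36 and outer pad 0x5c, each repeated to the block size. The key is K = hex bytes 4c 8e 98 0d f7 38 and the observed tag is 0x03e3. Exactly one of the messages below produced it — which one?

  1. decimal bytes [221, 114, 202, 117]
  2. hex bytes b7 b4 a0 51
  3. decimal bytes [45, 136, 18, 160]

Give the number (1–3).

Key hex bytes 4c 8e 98 0d f7 38 is 6 bytes ≤ B = 7; zero-pad to 7 bytes: K' = 4c 8e 98 0d f7 38 00.
K' ⊕ ipad = 7a b8 ae 3b c1 0e 36; K' ⊕ opad = 10 d2 c4 51 ab 64 5c.
m1: inner = H(7a b8 ae 3b c1 0e 36 dd 72 ca 75) = 05 ae; tag = H(10 d2 c4 51 ab 64 5c 05 ae) = 0415
m2: inner = H(7a b8 ae 3b c1 0e 36 b7 b4 a0 51) = 05 7c; tag = H(10 d2 c4 51 ab 64 5c 05 7c) = 03e3 ← matches
m3: inner = H(7a b8 ae 3b c1 0e 36 2d 88 12 a0) = 04 87; tag = H(10 d2 c4 51 ab 64 5c 04 87) = 03ed

2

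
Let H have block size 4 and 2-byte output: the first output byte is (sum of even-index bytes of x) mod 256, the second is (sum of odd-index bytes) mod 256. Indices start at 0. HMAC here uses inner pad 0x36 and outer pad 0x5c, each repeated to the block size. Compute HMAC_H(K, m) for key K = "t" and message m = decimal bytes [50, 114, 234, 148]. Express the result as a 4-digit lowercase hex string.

182a

Key "t" = 74 is 1 byte ≤ B = 4; zero-pad to 4 bytes: K' = 74 00 00 00.
K' ⊕ ipad = 42 36 36 36.  K' ⊕ opad = 28 5c 5c 5c.
Inner input = (K'⊕ipad) ∥ m = 42 36 36 36 ∥ 32 72 ea 94.
Inner hash: even-index sum = 404 mod 256 = 148; odd-index sum = 370 mod 256 = 114 → 94 72.
Outer input = (K'⊕opad) ∥ inner = 28 5c 5c 5c ∥ 94 72.
Outer hash (tag): even-index sum = 280 mod 256 = 24; odd-index sum = 298 mod 256 = 42 → 18 2a.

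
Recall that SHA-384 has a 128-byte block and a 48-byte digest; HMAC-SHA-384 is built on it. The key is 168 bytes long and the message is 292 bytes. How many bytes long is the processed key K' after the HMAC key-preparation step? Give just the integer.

128

Key is 168 > 128 bytes, so it is hashed to 48 bytes then zero-padded to 128: |K'| = 128.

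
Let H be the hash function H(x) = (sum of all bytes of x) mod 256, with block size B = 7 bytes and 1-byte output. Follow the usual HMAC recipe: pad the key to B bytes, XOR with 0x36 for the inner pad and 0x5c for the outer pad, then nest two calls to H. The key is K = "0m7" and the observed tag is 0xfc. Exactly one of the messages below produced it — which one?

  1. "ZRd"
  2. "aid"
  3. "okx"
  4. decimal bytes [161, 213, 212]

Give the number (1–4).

4

Key "0m7" = 30 6d 37 is 3 bytes ≤ B = 7; zero-pad to 7 bytes: K' = 30 6d 37 00 00 00 00.
K' ⊕ ipad = 06 5b 01 36 36 36 36; K' ⊕ opad = 6c 31 6b 5c 5c 5c 5c.
m1: inner = H(06 5b 01 36 36 36 36 5a 52 64) = 4a; tag = H(6c 31 6b 5c 5c 5c 5c 4a) = c2
m2: inner = H(06 5b 01 36 36 36 36 61 69 64) = 68; tag = H(6c 31 6b 5c 5c 5c 5c 68) = e0
m3: inner = H(06 5b 01 36 36 36 36 6f 6b 78) = 8c; tag = H(6c 31 6b 5c 5c 5c 5c 8c) = 04
m4: inner = H(06 5b 01 36 36 36 36 a1 d5 d4) = 84; tag = H(6c 31 6b 5c 5c 5c 5c 84) = fc ← matches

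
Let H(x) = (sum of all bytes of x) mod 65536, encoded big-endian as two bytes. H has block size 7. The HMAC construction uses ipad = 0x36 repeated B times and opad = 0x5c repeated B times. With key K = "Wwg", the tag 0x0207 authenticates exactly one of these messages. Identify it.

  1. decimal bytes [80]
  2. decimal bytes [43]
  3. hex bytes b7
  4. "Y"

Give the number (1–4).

4

Key "Wwg" = 57 77 67 is 3 bytes ≤ B = 7; zero-pad to 7 bytes: K' = 57 77 67 00 00 00 00.
K' ⊕ ipad = 61 41 51 36 36 36 36; K' ⊕ opad = 0b 2b 3b 5c 5c 5c 5c.
m1: inner = H(61 41 51 36 36 36 36 50) = 02 1b; tag = H(0b 2b 3b 5c 5c 5c 5c 02 1b) = 01fe
m2: inner = H(61 41 51 36 36 36 36 2b) = 01 f6; tag = H(0b 2b 3b 5c 5c 5c 5c 01 f6) = 02d8
m3: inner = H(61 41 51 36 36 36 36 b7) = 02 82; tag = H(0b 2b 3b 5c 5c 5c 5c 02 82) = 0265
m4: inner = H(61 41 51 36 36 36 36 59) = 02 24; tag = H(0b 2b 3b 5c 5c 5c 5c 02 24) = 0207 ← matches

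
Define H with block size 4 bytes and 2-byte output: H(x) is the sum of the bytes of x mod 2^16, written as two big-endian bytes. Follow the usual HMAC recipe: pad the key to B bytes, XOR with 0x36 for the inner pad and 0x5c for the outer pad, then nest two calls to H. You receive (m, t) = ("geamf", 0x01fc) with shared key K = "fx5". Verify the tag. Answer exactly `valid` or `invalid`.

valid

Key "fx5" = 66 78 35 is 3 bytes ≤ B = 4; zero-pad to 4 bytes: K' = 66 78 35 00.
K' ⊕ ipad = 50 4e 03 36; K' ⊕ opad = 3a 24 69 5c.
Inner hash: sum = 80+78+3+54+103+101+97+109+102 = 727 → 02 d7.
Outer hash (recomputed tag): sum = 58+36+105+92+2+215 = 508 → 01 fc.
Recomputed tag = 01fc; claimed = 01fc → match.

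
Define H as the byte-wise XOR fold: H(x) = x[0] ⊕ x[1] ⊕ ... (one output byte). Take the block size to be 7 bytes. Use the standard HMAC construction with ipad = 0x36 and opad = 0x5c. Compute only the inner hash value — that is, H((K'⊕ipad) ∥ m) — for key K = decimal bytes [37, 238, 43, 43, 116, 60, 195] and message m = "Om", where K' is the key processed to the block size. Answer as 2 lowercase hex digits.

Key decimal bytes [37, 238, 43, 43, 116, 60, 195] = 25 ee 2b 2b 74 3c c3 is exactly B = 7 bytes: K' = 25 ee 2b 2b 74 3c c3.
K' ⊕ ipad = 13 d8 1d 1d 42 0a f5.
Inner input = 13 d8 1d 1d 42 0a f5 ∥ 4f 6d.
Inner hash: XOR 13⊕d8⊕1d⊕1d⊕42⊕0a⊕f5⊕4f⊕6d = 54.

54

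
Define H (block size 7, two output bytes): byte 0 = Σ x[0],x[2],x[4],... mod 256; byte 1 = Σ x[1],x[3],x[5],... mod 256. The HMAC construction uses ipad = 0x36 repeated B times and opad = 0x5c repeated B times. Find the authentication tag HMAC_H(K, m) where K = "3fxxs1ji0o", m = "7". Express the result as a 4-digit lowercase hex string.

6ca3

Key "3fxxs1ji0o" = 33 66 78 78 73 31 6a 69 30 6f is 10 bytes > B = 7, so hash it first: H(key) = b8 e7, then zero-pad to 7 bytes: K' = b8 e7 00 00 00 00 00.
K' ⊕ ipad = 8e d1 36 36 36 36 36.  K' ⊕ opad = e4 bb 5c 5c 5c 5c 5c.
Inner input = (K'⊕ipad) ∥ m = 8e d1 36 36 36 36 36 ∥ 37.
Inner hash: even-index sum = 304 mod 256 = 48; odd-index sum = 372 mod 256 = 116 → 30 74.
Outer input = (K'⊕opad) ∥ inner = e4 bb 5c 5c 5c 5c 5c ∥ 30 74.
Outer hash (tag): even-index sum = 620 mod 256 = 108; odd-index sum = 419 mod 256 = 163 → 6c a3.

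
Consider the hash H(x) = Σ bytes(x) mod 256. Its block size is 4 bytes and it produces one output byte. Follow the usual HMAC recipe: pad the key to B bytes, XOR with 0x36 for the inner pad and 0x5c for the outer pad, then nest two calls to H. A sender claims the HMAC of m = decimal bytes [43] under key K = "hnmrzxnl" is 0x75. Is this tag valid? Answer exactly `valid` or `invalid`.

valid

Key "hnmrzxnl" = 68 6e 6d 72 7a 78 6e 6c is 8 bytes > B = 4, so hash it first: H(key) = 81, then zero-pad to 4 bytes: K' = 81 00 00 00.
K' ⊕ ipad = b7 36 36 36; K' ⊕ opad = dd 5c 5c 5c.
Inner hash: sum = 183+54+54+54+43 = 388; mod 256 = 132 → 84.
Outer hash (recomputed tag): sum = 221+92+92+92+132 = 629; mod 256 = 117 → 75.
Recomputed tag = 75; claimed = 75 → match.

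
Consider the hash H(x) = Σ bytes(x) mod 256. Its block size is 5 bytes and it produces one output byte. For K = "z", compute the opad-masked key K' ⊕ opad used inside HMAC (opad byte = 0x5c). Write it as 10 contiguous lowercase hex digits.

Key "z" = 7a is 1 byte ≤ B = 5; zero-pad to 5 bytes: K' = 7a 00 00 00 00.
XOR each byte with 0x5c: 7a⊕5c=26, 00⊕5c=5c, 00⊕5c=5c, 00⊕5c=5c, 00⊕5c=5c.

265c5c5c5c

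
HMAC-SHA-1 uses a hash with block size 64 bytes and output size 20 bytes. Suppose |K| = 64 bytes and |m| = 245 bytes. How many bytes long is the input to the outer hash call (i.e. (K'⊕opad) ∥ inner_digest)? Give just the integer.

Key is 64 ≤ 64 bytes, zero-padded: |K'| = 64.
Outer input = (K'⊕opad) ∥ H(inner) → 64 + 20 = 84 bytes.

84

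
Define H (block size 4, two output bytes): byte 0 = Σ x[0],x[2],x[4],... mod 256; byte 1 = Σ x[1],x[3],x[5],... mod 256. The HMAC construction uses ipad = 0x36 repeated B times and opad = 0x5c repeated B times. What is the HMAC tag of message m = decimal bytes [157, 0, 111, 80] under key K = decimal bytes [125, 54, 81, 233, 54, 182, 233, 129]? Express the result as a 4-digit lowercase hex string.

2a4c

Key decimal bytes [125, 54, 81, 233, 54, 182, 233, 129] = 7d 36 51 e9 36 b6 e9 81 is 8 bytes > B = 4, so hash it first: H(key) = ed 56, then zero-pad to 4 bytes: K' = ed 56 00 00.
K' ⊕ ipad = db 60 36 36.  K' ⊕ opad = b1 0a 5c 5c.
Inner input = (K'⊕ipad) ∥ m = db 60 36 36 ∥ 9d 00 6f 50.
Inner hash: even-index sum = 541 mod 256 = 29; odd-index sum = 230 mod 256 = 230 → 1d e6.
Outer input = (K'⊕opad) ∥ inner = b1 0a 5c 5c ∥ 1d e6.
Outer hash (tag): even-index sum = 298 mod 256 = 42; odd-index sum = 332 mod 256 = 76 → 2a 4c.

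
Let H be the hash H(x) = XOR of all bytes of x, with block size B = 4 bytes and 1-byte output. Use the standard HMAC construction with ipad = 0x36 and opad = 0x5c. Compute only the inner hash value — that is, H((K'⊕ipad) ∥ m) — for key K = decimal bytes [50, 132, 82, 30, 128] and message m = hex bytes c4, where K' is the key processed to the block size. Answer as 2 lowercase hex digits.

be

Key decimal bytes [50, 132, 82, 30, 128] = 32 84 52 1e 80 is 5 bytes > B = 4, so hash it first: H(key) = 7a, then zero-pad to 4 bytes: K' = 7a 00 00 00.
K' ⊕ ipad = 4c 36 36 36.
Inner input = 4c 36 36 36 ∥ c4.
Inner hash: XOR 4c⊕36⊕36⊕36⊕c4 = be.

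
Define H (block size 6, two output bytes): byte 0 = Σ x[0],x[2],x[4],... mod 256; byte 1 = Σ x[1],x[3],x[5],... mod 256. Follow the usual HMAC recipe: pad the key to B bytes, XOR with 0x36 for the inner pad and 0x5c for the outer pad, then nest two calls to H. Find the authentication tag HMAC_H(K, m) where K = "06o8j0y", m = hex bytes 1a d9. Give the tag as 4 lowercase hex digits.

d067

Key "06o8j0y" = 30 36 6f 38 6a 30 79 is 7 bytes > B = 6, so hash it first: H(key) = 82 9e, then zero-pad to 6 bytes: K' = 82 9e 00 00 00 00.
K' ⊕ ipad = b4 a8 36 36 36 36.  K' ⊕ opad = de c2 5c 5c 5c 5c.
Inner input = (K'⊕ipad) ∥ m = b4 a8 36 36 36 36 ∥ 1a d9.
Inner hash: even-index sum = 314 mod 256 = 58; odd-index sum = 493 mod 256 = 237 → 3a ed.
Outer input = (K'⊕opad) ∥ inner = de c2 5c 5c 5c 5c ∥ 3a ed.
Outer hash (tag): even-index sum = 464 mod 256 = 208; odd-index sum = 615 mod 256 = 103 → d0 67.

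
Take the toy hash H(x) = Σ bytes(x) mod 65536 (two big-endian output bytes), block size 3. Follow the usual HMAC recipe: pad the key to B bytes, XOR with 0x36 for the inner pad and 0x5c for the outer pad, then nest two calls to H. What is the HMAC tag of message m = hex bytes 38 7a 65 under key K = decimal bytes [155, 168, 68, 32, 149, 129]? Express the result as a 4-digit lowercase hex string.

Key decimal bytes [155, 168, 68, 32, 149, 129] = 9b a8 44 20 95 81 is 6 bytes > B = 3, so hash it first: H(key) = 02 bd, then zero-pad to 3 bytes: K' = 02 bd 00.
K' ⊕ ipad = 34 8b 36.  K' ⊕ opad = 5e e1 5c.
Inner input = (K'⊕ipad) ∥ m = 34 8b 36 ∥ 38 7a 65.
Inner hash: sum = 52+139+54+56+122+101 = 524 → 02 0c.
Outer input = (K'⊕opad) ∥ inner = 5e e1 5c ∥ 02 0c.
Outer hash (tag): sum = 94+225+92+2+12 = 425 → 01 a9.

01a9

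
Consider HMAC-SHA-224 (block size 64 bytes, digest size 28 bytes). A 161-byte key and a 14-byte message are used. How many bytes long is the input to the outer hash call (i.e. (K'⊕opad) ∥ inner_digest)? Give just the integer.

92

Key is 161 > 64 bytes, so it is hashed to 28 bytes then zero-padded to 64: |K'| = 64.
Outer input = (K'⊕opad) ∥ H(inner) → 64 + 28 = 92 bytes.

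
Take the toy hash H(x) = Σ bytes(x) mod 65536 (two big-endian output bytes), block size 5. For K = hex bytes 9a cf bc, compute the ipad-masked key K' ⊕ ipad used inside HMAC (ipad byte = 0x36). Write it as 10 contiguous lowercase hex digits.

acf98a3636

Key hex bytes 9a cf bc is 3 bytes ≤ B = 5; zero-pad to 5 bytes: K' = 9a cf bc 00 00.
XOR each byte with 0x36: 9a⊕36=ac, cf⊕36=f9, bc⊕36=8a, 00⊕36=36, 00⊕36=36.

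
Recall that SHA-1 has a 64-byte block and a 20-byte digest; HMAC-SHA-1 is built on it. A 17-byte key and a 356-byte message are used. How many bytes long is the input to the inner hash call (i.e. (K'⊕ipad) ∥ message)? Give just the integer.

Key is 17 ≤ 64 bytes, zero-padded: |K'| = 64.
Inner input = (K'⊕ipad) ∥ m → 64 + 356 = 420 bytes.

420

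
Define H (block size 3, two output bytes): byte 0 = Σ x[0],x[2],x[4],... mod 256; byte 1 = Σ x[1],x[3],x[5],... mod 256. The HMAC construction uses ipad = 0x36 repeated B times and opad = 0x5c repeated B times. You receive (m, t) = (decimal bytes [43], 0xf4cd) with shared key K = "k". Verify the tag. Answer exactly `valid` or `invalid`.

invalid

Key "k" = 6b is 1 byte ≤ B = 3; zero-pad to 3 bytes: K' = 6b 00 00.
K' ⊕ ipad = 5d 36 36; K' ⊕ opad = 37 5c 5c.
Inner hash: even-index sum = 147 mod 256 = 147; odd-index sum = 97 mod 256 = 97 → 93 61.
Outer hash (recomputed tag): even-index sum = 244 mod 256 = 244; odd-index sum = 239 mod 256 = 239 → f4 ef.
Recomputed tag = f4ef; claimed = f4cd → mismatch.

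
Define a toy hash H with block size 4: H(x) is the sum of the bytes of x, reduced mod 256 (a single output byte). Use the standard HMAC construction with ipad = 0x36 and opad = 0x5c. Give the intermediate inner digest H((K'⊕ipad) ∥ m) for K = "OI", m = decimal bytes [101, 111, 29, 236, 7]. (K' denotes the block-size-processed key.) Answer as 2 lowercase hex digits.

48

Key "OI" = 4f 49 is 2 bytes ≤ B = 4; zero-pad to 4 bytes: K' = 4f 49 00 00.
K' ⊕ ipad = 79 7f 36 36.
Inner input = 79 7f 36 36 ∥ 65 6f 1d ec 07.
Inner hash: sum = 121+127+54+54+101+111+29+236+7 = 840; mod 256 = 72 → 48.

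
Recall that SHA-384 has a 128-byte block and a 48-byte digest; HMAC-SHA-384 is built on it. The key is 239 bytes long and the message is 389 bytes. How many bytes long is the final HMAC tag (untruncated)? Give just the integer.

48

The tag is one SHA-384 digest: 48 bytes.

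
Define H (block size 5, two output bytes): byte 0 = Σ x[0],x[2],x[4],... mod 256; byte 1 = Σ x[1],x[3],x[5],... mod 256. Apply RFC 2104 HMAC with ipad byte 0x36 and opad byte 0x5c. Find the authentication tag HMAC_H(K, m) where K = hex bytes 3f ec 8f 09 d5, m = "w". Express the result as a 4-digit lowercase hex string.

4faa

Key hex bytes 3f ec 8f 09 d5 is exactly B = 5 bytes: K' = 3f ec 8f 09 d5.
K' ⊕ ipad = 09 da b9 3f e3.  K' ⊕ opad = 63 b0 d3 55 89.
Inner input = (K'⊕ipad) ∥ m = 09 da b9 3f e3 ∥ 77.
Inner hash: even-index sum = 421 mod 256 = 165; odd-index sum = 400 mod 256 = 144 → a5 90.
Outer input = (K'⊕opad) ∥ inner = 63 b0 d3 55 89 ∥ a5 90.
Outer hash (tag): even-index sum = 591 mod 256 = 79; odd-index sum = 426 mod 256 = 170 → 4f aa.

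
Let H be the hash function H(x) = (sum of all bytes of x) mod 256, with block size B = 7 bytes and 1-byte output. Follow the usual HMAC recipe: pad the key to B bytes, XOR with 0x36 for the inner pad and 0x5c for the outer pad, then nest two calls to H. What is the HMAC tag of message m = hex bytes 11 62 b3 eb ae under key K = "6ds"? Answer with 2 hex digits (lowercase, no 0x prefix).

Key "6ds" = 36 64 73 is 3 bytes ≤ B = 7; zero-pad to 7 bytes: K' = 36 64 73 00 00 00 00.
K' ⊕ ipad = 00 52 45 36 36 36 36.  K' ⊕ opad = 6a 38 2f 5c 5c 5c 5c.
Inner input = (K'⊕ipad) ∥ m = 00 52 45 36 36 36 36 ∥ 11 62 b3 eb ae.
Inner hash: sum = 0+82+69+54+54+54+54+17+98+179+235+174 = 1070; mod 256 = 46 → 2e.
Outer input = (K'⊕opad) ∥ inner = 6a 38 2f 5c 5c 5c 5c ∥ 2e.
Outer hash (tag): sum = 106+56+47+92+92+92+92+46 = 623; mod 256 = 111 → 6f.

6f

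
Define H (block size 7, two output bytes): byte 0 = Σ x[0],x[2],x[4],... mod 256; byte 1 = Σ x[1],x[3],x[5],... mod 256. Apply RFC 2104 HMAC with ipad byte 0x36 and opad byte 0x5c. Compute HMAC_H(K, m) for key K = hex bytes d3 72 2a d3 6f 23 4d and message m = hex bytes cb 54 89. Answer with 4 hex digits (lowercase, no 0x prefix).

db65

Key hex bytes d3 72 2a d3 6f 23 4d is exactly B = 7 bytes: K' = d3 72 2a d3 6f 23 4d.
K' ⊕ ipad = e5 44 1c e5 59 15 7b.  K' ⊕ opad = 8f 2e 76 8f 33 7f 11.
Inner input = (K'⊕ipad) ∥ m = e5 44 1c e5 59 15 7b ∥ cb 54 89.
Inner hash: even-index sum = 553 mod 256 = 41; odd-index sum = 658 mod 256 = 146 → 29 92.
Outer input = (K'⊕opad) ∥ inner = 8f 2e 76 8f 33 7f 11 ∥ 29 92.
Outer hash (tag): even-index sum = 475 mod 256 = 219; odd-index sum = 357 mod 256 = 101 → db 65.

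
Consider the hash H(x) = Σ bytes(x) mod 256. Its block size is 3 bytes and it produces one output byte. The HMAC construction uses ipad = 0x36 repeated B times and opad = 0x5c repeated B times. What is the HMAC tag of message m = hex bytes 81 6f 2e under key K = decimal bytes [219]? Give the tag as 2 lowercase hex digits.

Key decimal bytes [219] = db is 1 byte ≤ B = 3; zero-pad to 3 bytes: K' = db 00 00.
K' ⊕ ipad = ed 36 36.  K' ⊕ opad = 87 5c 5c.
Inner input = (K'⊕ipad) ∥ m = ed 36 36 ∥ 81 6f 2e.
Inner hash: sum = 237+54+54+129+111+46 = 631; mod 256 = 119 → 77.
Outer input = (K'⊕opad) ∥ inner = 87 5c 5c ∥ 77.
Outer hash (tag): sum = 135+92+92+119 = 438; mod 256 = 182 → b6.

b6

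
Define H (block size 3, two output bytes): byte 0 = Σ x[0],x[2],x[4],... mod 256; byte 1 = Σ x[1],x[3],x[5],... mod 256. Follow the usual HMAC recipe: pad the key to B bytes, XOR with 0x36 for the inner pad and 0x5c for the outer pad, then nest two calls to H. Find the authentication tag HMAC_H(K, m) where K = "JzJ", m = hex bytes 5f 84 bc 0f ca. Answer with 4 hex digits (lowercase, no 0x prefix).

Key "JzJ" = 4a 7a 4a is exactly B = 3 bytes: K' = 4a 7a 4a.
K' ⊕ ipad = 7c 4c 7c.  K' ⊕ opad = 16 26 16.
Inner input = (K'⊕ipad) ∥ m = 7c 4c 7c ∥ 5f 84 bc 0f ca.
Inner hash: even-index sum = 395 mod 256 = 139; odd-index sum = 561 mod 256 = 49 → 8b 31.
Outer input = (K'⊕opad) ∥ inner = 16 26 16 ∥ 8b 31.
Outer hash (tag): even-index sum = 93 mod 256 = 93; odd-index sum = 177 mod 256 = 177 → 5d b1.

5db1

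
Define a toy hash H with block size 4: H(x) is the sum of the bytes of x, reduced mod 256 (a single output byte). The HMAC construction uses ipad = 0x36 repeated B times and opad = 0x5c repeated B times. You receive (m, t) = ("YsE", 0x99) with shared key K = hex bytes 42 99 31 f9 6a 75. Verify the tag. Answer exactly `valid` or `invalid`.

invalid

Key hex bytes 42 99 31 f9 6a 75 is 6 bytes > B = 4, so hash it first: H(key) = e4, then zero-pad to 4 bytes: K' = e4 00 00 00.
K' ⊕ ipad = d2 36 36 36; K' ⊕ opad = b8 5c 5c 5c.
Inner hash: sum = 210+54+54+54+89+115+69 = 645; mod 256 = 133 → 85.
Outer hash (recomputed tag): sum = 184+92+92+92+133 = 593; mod 256 = 81 → 51.
Recomputed tag = 51; claimed = 99 → mismatch.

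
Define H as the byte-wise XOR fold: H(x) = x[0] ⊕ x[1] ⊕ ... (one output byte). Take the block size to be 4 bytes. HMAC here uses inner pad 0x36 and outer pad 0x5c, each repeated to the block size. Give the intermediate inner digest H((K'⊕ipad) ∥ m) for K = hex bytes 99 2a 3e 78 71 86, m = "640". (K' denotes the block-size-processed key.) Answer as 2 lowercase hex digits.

30

Key hex bytes 99 2a 3e 78 71 86 is 6 bytes > B = 4, so hash it first: H(key) = 02, then zero-pad to 4 bytes: K' = 02 00 00 00.
K' ⊕ ipad = 34 36 36 36.
Inner input = 34 36 36 36 ∥ 36 34 30.
Inner hash: XOR 34⊕36⊕36⊕36⊕36⊕34⊕30 = 30.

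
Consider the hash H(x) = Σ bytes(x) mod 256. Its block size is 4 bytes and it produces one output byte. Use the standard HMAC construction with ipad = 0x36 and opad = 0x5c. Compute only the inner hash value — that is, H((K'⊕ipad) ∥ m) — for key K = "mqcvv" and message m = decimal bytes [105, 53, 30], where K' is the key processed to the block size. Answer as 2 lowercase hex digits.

Key "mqcvv" = 6d 71 63 76 76 is 5 bytes > B = 4, so hash it first: H(key) = 2d, then zero-pad to 4 bytes: K' = 2d 00 00 00.
K' ⊕ ipad = 1b 36 36 36.
Inner input = 1b 36 36 36 ∥ 69 35 1e.
Inner hash: sum = 27+54+54+54+105+53+30 = 377; mod 256 = 121 → 79.

79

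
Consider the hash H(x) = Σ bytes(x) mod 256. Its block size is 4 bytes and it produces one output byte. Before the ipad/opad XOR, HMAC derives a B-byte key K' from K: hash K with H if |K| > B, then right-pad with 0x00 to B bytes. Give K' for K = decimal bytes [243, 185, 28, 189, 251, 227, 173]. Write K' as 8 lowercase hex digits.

|K| = 7 > B = 4, so first hash the key.
H(K): sum = 243+185+28+189+251+227+173 = 1296; mod 256 = 16 → 10.
Zero-pad H(K) = 10 to 4 bytes: K' = 10 00 00 00.

10000000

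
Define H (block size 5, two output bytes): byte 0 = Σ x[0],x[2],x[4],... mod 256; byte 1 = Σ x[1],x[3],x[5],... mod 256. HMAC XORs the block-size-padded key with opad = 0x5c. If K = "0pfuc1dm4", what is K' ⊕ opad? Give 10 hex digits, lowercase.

cddf5c5c5c

Key "0pfuc1dm4" = 30 70 66 75 63 31 64 6d 34 is 9 bytes > B = 5, so hash it first: H(key) = 91 83, then zero-pad to 5 bytes: K' = 91 83 00 00 00.
XOR each byte with 0x5c: 91⊕5c=cd, 83⊕5c=df, 00⊕5c=5c, 00⊕5c=5c, 00⊕5c=5c.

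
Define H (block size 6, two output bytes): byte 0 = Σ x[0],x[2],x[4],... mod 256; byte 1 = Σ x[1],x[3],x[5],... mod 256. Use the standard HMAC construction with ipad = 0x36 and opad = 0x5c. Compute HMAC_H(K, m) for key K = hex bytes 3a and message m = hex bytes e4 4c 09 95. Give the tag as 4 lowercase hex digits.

Key hex bytes 3a is 1 byte ≤ B = 6; zero-pad to 6 bytes: K' = 3a 00 00 00 00 00.
K' ⊕ ipad = 0c 36 36 36 36 36.  K' ⊕ opad = 66 5c 5c 5c 5c 5c.
Inner input = (K'⊕ipad) ∥ m = 0c 36 36 36 36 36 ∥ e4 4c 09 95.
Inner hash: even-index sum = 357 mod 256 = 101; odd-index sum = 387 mod 256 = 131 → 65 83.
Outer input = (K'⊕opad) ∥ inner = 66 5c 5c 5c 5c 5c ∥ 65 83.
Outer hash (tag): even-index sum = 387 mod 256 = 131; odd-index sum = 407 mod 256 = 151 → 83 97.

8397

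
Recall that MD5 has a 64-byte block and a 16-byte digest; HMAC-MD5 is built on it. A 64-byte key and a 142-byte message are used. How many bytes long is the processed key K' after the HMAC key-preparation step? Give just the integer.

64

Key is 64 ≤ 64 bytes, zero-padded: |K'| = 64.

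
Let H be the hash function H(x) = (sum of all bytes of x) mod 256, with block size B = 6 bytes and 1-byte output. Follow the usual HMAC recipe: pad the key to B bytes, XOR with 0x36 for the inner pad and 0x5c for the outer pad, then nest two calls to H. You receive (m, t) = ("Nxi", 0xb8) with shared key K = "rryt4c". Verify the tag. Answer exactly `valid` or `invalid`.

invalid

Key "rryt4c" = 72 72 79 74 34 63 is exactly B = 6 bytes: K' = 72 72 79 74 34 63.
K' ⊕ ipad = 44 44 4f 42 02 55; K' ⊕ opad = 2e 2e 25 28 68 3f.
Inner hash: sum = 68+68+79+66+2+85+78+120+105 = 671; mod 256 = 159 → 9f.
Outer hash (recomputed tag): sum = 46+46+37+40+104+63+159 = 495; mod 256 = 239 → ef.
Recomputed tag = ef; claimed = b8 → mismatch.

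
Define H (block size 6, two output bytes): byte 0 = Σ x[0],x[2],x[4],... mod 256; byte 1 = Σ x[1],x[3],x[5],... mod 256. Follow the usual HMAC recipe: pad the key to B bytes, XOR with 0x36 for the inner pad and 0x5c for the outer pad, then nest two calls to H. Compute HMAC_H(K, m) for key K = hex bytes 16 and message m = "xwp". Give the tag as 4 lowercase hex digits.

Key hex bytes 16 is 1 byte ≤ B = 6; zero-pad to 6 bytes: K' = 16 00 00 00 00 00.
K' ⊕ ipad = 20 36 36 36 36 36.  K' ⊕ opad = 4a 5c 5c 5c 5c 5c.
Inner input = (K'⊕ipad) ∥ m = 20 36 36 36 36 36 ∥ 78 77 70.
Inner hash: even-index sum = 372 mod 256 = 116; odd-index sum = 281 mod 256 = 25 → 74 19.
Outer input = (K'⊕opad) ∥ inner = 4a 5c 5c 5c 5c 5c ∥ 74 19.
Outer hash (tag): even-index sum = 374 mod 256 = 118; odd-index sum = 301 mod 256 = 45 → 76 2d.

762d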